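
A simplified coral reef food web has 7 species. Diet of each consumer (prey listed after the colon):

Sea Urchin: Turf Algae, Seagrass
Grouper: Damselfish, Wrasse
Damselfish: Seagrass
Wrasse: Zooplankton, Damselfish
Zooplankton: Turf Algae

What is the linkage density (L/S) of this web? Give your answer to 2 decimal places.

L/S = 1.14

There are L = 8 links among S = 7 species.
L/S = 8/7 = 1.1429 ≈ 1.14.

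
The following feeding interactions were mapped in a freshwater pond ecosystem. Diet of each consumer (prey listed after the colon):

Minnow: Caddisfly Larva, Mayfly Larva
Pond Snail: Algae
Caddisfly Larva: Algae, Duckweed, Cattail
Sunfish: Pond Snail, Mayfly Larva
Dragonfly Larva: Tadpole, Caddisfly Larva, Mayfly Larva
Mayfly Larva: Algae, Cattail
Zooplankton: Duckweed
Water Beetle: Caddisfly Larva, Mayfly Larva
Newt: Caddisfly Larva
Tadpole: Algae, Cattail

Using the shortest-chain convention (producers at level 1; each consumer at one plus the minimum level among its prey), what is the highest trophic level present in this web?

3

Producers (level 1): Algae, Duckweed, Cattail.
Following each consumer down to its lowest-level prey: Algae → Tadpole → Dragonfly Larva (levels 1 through 3).
All prey of Dragonfly Larva (Tadpole 2, Caddisfly Larva 2, Mayfly Larva 2) are at level 2 or above, so Dragonfly Larva is at level 1 + 2 = 3.
Every consumer has at least one prey at level 2 or below, so none exceeds level 3.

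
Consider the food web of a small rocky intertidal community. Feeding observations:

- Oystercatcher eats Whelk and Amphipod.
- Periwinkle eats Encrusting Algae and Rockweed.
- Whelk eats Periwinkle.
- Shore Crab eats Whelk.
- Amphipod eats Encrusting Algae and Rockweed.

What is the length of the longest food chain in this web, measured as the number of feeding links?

One longest chain: Encrusting Algae → Periwinkle → Whelk → Oystercatcher.
It has 4 species and 3 links.

3 links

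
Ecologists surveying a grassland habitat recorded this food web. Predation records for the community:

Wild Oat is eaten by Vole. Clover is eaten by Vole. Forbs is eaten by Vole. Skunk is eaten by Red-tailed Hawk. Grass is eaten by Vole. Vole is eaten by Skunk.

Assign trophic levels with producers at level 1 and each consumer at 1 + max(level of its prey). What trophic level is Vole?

Trophic level 2

Wild Oat is a producer → level 1.
Vole eats Wild Oat (level 1); other prey at levels: Clover 1, Forbs 1, Grass 1 → level 2.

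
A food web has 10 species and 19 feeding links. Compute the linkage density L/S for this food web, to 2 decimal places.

L/S = 1.90

There are L = 19 links among S = 10 species.
L/S = 19/10 = 1.9000 ≈ 1.90.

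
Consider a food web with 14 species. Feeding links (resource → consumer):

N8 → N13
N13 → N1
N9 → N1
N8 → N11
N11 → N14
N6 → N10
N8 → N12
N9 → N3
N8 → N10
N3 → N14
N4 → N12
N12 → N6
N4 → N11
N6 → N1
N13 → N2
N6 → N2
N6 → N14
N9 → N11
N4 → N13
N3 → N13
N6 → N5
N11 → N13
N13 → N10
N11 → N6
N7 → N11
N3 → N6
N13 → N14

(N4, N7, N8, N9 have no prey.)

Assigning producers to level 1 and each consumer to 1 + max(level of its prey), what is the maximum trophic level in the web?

4

Producers (level 1): N4, N7, N8, N9.
N9 → N3 → N13 → N14 gives N14 level 4.
No species has a prey at level 4, so no species reaches level 5.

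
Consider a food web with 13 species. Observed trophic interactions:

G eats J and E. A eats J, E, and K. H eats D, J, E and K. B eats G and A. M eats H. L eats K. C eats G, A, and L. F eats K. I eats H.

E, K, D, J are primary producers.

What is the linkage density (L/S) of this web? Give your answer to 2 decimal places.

L/S = 1.38

There are L = 18 links among S = 13 species.
L/S = 18/13 = 1.3846 ≈ 1.38.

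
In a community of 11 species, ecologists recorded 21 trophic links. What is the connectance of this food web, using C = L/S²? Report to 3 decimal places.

The web has S = 11 species and L = 21 feeding links.
C = L / S² = 21 / 121 = 0.1736 ≈ 0.174.

C = 0.174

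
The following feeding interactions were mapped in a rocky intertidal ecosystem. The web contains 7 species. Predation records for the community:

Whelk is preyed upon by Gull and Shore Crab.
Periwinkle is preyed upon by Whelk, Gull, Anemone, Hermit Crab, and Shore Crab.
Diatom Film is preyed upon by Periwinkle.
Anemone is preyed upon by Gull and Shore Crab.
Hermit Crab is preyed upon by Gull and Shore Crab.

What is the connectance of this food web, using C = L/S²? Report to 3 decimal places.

The web has S = 7 species and L = 12 feeding links.
C = L / S² = 12 / 49 = 0.2449 ≈ 0.245.

C = 0.245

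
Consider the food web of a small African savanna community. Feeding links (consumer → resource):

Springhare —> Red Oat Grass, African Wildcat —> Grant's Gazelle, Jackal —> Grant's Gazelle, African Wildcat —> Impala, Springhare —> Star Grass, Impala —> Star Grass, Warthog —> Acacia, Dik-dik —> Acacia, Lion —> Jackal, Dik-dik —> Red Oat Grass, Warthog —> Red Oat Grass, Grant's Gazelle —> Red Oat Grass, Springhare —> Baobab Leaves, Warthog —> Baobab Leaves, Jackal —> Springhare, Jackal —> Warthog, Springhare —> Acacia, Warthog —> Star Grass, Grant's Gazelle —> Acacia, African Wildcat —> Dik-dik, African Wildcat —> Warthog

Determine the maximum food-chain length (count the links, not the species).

One longest chain: Acacia → Grant's Gazelle → Jackal → Lion.
It has 4 species and 3 links.

3 links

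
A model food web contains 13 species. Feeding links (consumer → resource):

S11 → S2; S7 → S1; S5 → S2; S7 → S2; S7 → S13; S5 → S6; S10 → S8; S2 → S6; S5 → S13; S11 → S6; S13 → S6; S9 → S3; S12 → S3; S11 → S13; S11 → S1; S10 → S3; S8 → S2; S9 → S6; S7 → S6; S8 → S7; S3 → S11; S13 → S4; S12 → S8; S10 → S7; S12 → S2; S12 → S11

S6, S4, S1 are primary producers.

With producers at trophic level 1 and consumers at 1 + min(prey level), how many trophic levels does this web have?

3

Producers (level 1): S6, S4, S1.
Following each consumer down to its lowest-level prey: S6 → S2 → S8 (levels 1 through 3).
All prey of S8 (S2 2, S7 2) are at level 2 or above, so S8 is at level 1 + 2 = 3.
Every consumer has at least one prey at level 2 or below, so none exceeds level 3.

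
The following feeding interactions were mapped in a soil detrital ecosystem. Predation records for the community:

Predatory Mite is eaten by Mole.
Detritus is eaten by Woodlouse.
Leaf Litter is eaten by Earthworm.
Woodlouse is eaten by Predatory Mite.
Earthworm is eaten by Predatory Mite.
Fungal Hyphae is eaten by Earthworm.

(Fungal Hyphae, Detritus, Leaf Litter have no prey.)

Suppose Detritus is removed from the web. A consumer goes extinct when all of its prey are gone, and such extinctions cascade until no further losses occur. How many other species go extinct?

1

Remove Detritus.
Round 1: Woodlouse (all prey gone) → extinct.
No further losses. Total secondary extinctions: 1.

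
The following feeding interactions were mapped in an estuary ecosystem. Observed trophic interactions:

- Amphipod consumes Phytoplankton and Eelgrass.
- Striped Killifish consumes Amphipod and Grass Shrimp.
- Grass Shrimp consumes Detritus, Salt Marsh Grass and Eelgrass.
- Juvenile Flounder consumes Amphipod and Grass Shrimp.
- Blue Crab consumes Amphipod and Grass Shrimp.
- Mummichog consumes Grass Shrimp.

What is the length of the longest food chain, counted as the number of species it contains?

3 species

One longest chain: Eelgrass → Amphipod → Juvenile Flounder.
It has 3 species and 2 links.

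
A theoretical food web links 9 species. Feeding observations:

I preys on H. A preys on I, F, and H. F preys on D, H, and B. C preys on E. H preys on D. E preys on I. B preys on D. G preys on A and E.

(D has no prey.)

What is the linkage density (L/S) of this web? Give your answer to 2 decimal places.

L/S = 1.44

There are L = 13 links among S = 9 species.
L/S = 13/9 = 1.4444 ≈ 1.44.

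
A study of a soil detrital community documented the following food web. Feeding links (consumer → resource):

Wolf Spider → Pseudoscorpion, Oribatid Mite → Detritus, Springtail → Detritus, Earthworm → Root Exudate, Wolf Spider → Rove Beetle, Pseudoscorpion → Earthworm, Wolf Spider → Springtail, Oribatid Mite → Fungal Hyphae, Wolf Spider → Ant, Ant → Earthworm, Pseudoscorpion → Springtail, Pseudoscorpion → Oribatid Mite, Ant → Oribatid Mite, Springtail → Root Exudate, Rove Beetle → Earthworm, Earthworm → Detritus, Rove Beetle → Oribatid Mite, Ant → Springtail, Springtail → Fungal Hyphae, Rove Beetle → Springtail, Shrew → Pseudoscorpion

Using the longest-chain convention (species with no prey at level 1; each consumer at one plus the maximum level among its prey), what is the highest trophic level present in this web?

4

Basal resources (level 1): Detritus, Root Exudate, Fungal Hyphae.
Detritus → Oribatid Mite → Pseudoscorpion → Shrew gives Shrew level 4.
No species has a prey at level 4, so no species reaches level 5.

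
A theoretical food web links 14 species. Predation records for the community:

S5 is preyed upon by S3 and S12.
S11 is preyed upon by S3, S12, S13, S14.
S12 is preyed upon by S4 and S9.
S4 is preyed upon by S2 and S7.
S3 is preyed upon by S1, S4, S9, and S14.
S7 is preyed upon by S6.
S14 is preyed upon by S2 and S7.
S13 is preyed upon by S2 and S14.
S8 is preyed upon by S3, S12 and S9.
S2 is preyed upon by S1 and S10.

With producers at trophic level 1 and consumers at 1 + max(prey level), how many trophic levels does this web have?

Producers (level 1): S11, S5, S8.
S11 → S3 → S14 → S7 → S6 gives S6 level 5.
No species has a prey at level 5, so no species reaches level 6.

5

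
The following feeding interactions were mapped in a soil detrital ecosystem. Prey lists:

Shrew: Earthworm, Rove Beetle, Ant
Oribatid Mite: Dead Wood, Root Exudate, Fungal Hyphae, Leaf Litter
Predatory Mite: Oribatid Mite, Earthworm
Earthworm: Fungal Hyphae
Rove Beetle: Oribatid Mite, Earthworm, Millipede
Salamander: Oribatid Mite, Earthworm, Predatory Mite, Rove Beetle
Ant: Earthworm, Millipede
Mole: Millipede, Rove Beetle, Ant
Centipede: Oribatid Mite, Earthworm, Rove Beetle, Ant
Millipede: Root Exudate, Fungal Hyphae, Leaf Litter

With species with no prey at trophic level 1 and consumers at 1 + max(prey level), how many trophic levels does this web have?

4

Basal resources (level 1): Dead Wood, Root Exudate, Fungal Hyphae, Leaf Litter.
Dead Wood → Oribatid Mite → Rove Beetle → Mole gives Mole level 4.
No species has a prey at level 4, so no species reaches level 5.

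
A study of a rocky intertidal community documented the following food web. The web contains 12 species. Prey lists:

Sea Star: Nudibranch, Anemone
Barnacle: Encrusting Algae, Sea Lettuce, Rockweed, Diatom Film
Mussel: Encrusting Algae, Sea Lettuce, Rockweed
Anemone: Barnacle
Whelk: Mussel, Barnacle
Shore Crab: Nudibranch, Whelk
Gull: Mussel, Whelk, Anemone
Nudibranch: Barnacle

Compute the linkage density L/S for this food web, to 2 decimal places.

L/S = 1.50

There are L = 18 links among S = 12 species.
L/S = 18/12 = 1.5000 ≈ 1.50.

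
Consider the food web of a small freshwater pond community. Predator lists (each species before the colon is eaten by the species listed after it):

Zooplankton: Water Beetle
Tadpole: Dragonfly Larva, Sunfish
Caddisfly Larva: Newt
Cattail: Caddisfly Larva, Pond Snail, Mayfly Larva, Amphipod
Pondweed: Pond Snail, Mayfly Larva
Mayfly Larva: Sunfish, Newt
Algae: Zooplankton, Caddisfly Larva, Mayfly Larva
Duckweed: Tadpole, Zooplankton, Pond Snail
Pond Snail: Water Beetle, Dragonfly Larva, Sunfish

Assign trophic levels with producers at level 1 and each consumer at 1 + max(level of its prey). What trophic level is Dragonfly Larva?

Trophic level 3

Duckweed is a producer → level 1.
Tadpole eats Duckweed → level 2.
Dragonfly Larva eats Tadpole (level 2); other prey at levels: Pond Snail 2 → level 3.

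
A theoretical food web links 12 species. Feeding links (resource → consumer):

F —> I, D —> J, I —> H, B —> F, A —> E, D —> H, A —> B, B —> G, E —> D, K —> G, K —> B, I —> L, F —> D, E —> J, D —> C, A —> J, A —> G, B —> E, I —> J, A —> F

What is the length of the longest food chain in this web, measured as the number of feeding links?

4 links

One longest chain: K → B → F → D → C.
It has 5 species and 4 links.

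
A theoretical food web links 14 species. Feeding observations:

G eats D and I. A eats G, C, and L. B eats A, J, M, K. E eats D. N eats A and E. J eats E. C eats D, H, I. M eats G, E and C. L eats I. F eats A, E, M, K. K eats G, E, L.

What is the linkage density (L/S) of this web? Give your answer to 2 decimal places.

L/S = 1.93

There are L = 27 links among S = 14 species.
L/S = 27/14 = 1.9286 ≈ 1.93.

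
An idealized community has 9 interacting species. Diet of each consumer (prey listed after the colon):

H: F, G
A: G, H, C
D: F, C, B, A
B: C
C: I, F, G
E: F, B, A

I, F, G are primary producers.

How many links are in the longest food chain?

3 links

One longest chain: I → C → B → D.
It has 4 species and 3 links.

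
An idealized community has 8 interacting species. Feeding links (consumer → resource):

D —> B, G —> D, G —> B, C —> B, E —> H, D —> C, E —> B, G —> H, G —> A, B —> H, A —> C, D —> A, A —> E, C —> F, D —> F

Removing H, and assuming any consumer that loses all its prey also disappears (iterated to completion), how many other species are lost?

Remove H.
Round 1: B (all prey gone) → extinct.
Round 2: E (all prey gone) → extinct.
No further losses. Total secondary extinctions: 2.

2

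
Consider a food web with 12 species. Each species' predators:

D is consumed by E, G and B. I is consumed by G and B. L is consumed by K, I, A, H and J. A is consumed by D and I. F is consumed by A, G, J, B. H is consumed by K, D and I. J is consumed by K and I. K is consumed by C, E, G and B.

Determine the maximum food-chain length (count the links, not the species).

3 links

One longest chain: L → H → D → E.
It has 4 species and 3 links.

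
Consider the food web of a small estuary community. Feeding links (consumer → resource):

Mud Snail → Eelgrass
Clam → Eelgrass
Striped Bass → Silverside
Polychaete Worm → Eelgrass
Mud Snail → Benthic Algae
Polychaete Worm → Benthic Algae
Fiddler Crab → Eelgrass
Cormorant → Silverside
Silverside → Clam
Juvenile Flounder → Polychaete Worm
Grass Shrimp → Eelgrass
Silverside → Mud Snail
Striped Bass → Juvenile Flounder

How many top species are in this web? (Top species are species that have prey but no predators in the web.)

Top species (has prey, but nothing eats it): Fiddler Crab, Grass Shrimp, Cormorant, Striped Bass.
Count: 4.

4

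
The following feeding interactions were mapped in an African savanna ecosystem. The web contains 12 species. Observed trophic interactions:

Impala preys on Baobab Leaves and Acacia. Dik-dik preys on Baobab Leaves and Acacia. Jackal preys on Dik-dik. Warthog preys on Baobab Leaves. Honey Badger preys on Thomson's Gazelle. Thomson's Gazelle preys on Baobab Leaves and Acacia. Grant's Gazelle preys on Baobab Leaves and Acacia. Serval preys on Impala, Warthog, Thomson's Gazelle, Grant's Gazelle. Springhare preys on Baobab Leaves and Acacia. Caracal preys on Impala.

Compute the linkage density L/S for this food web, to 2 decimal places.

L/S = 1.50

There are L = 18 links among S = 12 species.
L/S = 18/12 = 1.5000 ≈ 1.50.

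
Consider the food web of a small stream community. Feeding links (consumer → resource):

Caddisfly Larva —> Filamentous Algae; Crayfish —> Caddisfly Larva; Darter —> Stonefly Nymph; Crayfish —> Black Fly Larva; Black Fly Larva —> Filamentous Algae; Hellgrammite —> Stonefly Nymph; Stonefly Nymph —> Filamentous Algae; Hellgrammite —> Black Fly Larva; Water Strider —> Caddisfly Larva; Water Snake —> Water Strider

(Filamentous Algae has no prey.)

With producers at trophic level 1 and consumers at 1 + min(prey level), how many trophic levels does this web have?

4

Producers (level 1): Filamentous Algae.
Following each consumer down to its lowest-level prey: Filamentous Algae → Caddisfly Larva → Water Strider → Water Snake (levels 1 through 4).
All prey of Water Snake (Water Strider 3) are at level 3 or above, so Water Snake is at level 1 + 3 = 4.
Every consumer has at least one prey at level 3 or below, so none exceeds level 4.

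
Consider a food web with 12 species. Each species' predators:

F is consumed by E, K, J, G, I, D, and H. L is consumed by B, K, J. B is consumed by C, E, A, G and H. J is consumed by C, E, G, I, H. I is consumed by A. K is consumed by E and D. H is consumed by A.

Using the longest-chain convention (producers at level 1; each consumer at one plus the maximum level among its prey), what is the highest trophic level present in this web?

Producers (level 1): F, L.
F → J → I → A gives A level 4.
No species has a prey at level 4, so no species reaches level 5.

4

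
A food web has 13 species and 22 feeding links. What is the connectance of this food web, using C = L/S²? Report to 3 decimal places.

The web has S = 13 species and L = 22 feeding links.
C = L / S² = 22 / 169 = 0.1302 ≈ 0.130.

C = 0.130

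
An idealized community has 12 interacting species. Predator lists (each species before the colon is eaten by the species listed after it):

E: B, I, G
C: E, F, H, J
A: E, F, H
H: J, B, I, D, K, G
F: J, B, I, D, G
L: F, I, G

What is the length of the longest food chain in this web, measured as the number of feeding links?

2 links

One longest chain: L → F → J.
It has 3 species and 2 links.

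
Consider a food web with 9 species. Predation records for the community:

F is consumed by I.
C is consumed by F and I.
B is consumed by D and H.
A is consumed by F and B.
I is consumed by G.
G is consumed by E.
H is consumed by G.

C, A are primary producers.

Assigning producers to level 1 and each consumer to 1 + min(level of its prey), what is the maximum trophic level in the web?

4

Producers (level 1): C, A.
Following each consumer down to its lowest-level prey: C → I → G → E (levels 1 through 4).
All prey of E (G 3) are at level 3 or above, so E is at level 1 + 3 = 4.
Every consumer has at least one prey at level 3 or below, so none exceeds level 4.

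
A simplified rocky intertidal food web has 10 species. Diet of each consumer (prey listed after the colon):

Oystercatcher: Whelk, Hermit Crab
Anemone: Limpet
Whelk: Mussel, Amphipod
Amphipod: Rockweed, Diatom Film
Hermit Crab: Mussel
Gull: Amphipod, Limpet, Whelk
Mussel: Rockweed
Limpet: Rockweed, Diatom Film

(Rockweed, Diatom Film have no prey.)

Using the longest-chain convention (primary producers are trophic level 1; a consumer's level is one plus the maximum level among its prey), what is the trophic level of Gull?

Trophic level 4

Rockweed is a producer → level 1.
Mussel eats Rockweed → level 2.
Whelk eats Mussel (level 2); other prey at levels: Amphipod 2 → level 3.
Gull eats Whelk (level 3); other prey at levels: Amphipod 2, Limpet 2 → level 4.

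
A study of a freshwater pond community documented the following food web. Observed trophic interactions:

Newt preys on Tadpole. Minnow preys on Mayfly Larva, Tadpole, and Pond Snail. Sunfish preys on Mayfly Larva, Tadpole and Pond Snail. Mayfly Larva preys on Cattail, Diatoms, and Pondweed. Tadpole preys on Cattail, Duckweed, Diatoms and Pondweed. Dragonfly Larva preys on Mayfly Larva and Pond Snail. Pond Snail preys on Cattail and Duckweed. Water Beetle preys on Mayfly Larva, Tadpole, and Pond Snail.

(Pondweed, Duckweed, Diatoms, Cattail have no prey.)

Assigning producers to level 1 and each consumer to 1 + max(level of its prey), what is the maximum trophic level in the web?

Producers (level 1): Pondweed, Duckweed, Diatoms, Cattail.
Pondweed → Mayfly Larva → Dragonfly Larva gives Dragonfly Larva level 3.
No species has a prey at level 3, so no species reaches level 4.

3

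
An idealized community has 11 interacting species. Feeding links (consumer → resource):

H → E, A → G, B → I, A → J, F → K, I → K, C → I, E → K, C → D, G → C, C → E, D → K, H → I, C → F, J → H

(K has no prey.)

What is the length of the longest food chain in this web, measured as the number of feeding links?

One longest chain: K → I → H → J → A.
It has 5 species and 4 links.

4 links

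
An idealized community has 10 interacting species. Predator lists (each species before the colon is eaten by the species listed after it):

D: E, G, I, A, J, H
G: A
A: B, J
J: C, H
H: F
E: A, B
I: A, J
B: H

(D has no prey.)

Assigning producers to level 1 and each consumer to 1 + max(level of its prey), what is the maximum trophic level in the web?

Producers (level 1): D.
D → E → A → B → H → F gives F level 6.
No species has a prey at level 6, so no species reaches level 7.

6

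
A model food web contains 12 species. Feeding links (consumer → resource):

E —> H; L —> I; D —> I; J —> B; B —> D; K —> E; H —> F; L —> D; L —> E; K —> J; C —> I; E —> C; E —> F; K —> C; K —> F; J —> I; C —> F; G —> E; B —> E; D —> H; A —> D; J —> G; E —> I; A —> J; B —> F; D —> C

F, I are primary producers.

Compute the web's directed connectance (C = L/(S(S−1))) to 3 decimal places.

The web has S = 12 species and L = 26 feeding links.
C = L / (S(S−1)) = 26 / 132 = 0.1970 ≈ 0.197.

C = 0.197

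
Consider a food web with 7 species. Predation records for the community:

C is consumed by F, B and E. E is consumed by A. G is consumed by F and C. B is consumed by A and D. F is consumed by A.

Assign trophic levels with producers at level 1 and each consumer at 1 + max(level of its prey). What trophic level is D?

Trophic level 4

G is a producer → level 1.
C eats G → level 2.
B eats C → level 3.
D eats B → level 4.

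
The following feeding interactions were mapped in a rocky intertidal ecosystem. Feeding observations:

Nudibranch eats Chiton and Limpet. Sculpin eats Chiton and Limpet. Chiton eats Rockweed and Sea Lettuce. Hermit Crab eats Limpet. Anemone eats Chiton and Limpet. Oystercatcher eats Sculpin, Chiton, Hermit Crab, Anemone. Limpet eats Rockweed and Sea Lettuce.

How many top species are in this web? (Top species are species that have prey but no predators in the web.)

Top species (has prey, but nothing eats it): Nudibranch, Oystercatcher.
Count: 2.

2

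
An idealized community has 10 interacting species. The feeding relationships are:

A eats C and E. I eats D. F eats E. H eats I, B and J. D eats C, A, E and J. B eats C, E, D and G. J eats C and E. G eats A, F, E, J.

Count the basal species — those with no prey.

2

Basal species (no prey listed): E, C.
Count: 2.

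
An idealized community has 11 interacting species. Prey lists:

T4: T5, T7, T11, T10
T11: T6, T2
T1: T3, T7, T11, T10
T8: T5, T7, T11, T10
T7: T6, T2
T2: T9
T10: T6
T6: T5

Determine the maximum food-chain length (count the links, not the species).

3 links

One longest chain: T5 → T6 → T7 → T4.
It has 4 species and 3 links.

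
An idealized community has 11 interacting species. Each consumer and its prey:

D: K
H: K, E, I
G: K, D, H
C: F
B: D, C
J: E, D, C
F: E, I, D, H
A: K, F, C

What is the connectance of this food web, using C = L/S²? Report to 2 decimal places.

The web has S = 11 species and L = 20 feeding links.
C = L / S² = 20 / 121 = 0.1653 ≈ 0.17.

C = 0.17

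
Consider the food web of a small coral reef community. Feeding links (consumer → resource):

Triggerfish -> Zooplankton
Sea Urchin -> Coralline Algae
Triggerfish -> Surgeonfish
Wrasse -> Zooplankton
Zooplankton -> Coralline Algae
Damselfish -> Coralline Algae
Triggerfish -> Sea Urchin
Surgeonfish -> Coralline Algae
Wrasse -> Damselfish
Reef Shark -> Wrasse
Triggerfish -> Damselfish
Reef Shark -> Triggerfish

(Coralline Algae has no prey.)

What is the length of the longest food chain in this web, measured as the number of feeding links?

3 links

One longest chain: Coralline Algae → Damselfish → Triggerfish → Reef Shark.
It has 4 species and 3 links.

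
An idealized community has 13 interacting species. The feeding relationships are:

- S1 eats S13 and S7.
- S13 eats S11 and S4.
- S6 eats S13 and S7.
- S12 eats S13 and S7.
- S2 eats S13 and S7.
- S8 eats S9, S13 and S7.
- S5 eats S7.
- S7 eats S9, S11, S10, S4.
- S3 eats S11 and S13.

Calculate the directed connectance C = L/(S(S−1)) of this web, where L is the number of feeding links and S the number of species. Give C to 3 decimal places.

The web has S = 13 species and L = 20 feeding links.
C = L / (S(S−1)) = 20 / 156 = 0.1282 ≈ 0.128.

C = 0.128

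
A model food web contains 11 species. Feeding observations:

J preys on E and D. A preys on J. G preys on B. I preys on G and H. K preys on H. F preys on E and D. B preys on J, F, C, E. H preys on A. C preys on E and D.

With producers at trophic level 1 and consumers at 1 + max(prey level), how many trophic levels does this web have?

Producers (level 1): E, D.
E → J → A → H → K gives K level 5.
No species has a prey at level 5, so no species reaches level 6.

5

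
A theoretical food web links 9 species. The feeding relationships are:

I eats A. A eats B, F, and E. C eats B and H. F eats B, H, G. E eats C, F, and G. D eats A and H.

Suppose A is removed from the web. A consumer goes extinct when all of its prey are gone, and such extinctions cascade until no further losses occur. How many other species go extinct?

Remove A.
Round 1: I (all prey gone) → extinct.
No further losses. Total secondary extinctions: 1.

1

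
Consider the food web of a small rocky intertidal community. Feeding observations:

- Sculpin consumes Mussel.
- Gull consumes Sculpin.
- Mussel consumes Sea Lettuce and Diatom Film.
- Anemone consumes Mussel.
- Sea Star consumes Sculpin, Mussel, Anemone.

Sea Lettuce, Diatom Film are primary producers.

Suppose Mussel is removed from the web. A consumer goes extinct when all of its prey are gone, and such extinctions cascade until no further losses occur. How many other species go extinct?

Remove Mussel.
Round 1: Sculpin (all prey gone), Anemone (all prey gone) → extinct.
Round 2: Sea Star (all prey gone), Gull (all prey gone) → extinct.
No further losses. Total secondary extinctions: 4.

4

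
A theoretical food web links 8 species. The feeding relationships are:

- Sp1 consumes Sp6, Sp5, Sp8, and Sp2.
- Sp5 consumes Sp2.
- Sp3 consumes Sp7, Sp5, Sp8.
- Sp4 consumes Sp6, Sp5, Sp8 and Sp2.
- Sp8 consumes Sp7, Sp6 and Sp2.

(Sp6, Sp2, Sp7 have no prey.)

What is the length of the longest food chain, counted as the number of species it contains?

3 species

One longest chain: Sp2 → Sp5 → Sp3.
It has 3 species and 2 links.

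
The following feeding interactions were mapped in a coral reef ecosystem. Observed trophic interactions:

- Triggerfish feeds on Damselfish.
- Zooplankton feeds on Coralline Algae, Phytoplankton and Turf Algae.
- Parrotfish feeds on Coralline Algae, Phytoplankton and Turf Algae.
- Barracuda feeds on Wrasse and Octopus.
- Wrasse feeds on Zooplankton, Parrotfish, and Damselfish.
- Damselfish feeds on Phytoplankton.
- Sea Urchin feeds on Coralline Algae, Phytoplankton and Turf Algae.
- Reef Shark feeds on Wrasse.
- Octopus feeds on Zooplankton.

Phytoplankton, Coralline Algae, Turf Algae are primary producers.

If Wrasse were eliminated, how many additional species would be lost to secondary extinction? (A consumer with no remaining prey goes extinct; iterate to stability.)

Remove Wrasse.
Round 1: Reef Shark (all prey gone) → extinct.
No further losses. Total secondary extinctions: 1.

1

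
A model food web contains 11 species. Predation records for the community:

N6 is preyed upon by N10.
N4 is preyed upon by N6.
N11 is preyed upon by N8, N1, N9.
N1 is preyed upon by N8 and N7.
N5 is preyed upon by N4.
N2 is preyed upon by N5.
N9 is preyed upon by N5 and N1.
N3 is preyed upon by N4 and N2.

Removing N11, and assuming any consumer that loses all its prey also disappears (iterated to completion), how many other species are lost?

Remove N11.
Round 1: N9 (all prey gone) → extinct.
Round 2: N1 (all prey gone) → extinct.
Round 3: N8 (all prey gone), N7 (all prey gone) → extinct.
No further losses. Total secondary extinctions: 4.

4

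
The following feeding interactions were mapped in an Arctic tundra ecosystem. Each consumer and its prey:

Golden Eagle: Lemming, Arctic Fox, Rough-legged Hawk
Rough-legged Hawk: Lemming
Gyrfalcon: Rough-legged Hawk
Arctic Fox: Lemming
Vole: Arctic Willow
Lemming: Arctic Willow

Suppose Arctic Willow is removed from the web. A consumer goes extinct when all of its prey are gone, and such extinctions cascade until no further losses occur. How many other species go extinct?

Remove Arctic Willow.
Round 1: Lemming (all prey gone), Vole (all prey gone) → extinct.
Round 2: Arctic Fox (all prey gone), Rough-legged Hawk (all prey gone) → extinct.
Round 3: Golden Eagle (all prey gone), Gyrfalcon (all prey gone) → extinct.
No further losses. Total secondary extinctions: 6.

6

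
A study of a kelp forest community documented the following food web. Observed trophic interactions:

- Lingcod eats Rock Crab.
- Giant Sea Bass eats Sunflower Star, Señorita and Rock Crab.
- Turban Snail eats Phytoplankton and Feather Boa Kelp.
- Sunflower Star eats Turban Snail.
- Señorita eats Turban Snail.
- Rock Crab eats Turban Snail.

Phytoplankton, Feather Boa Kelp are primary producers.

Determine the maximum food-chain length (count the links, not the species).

One longest chain: Phytoplankton → Turban Snail → Rock Crab → Lingcod.
It has 4 species and 3 links.

3 links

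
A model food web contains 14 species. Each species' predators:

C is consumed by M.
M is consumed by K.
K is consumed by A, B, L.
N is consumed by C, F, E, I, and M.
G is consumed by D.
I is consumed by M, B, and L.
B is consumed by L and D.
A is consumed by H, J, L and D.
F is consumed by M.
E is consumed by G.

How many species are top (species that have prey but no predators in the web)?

4

Top species (has prey, but nothing eats it): J, H, L, D.
Count: 4.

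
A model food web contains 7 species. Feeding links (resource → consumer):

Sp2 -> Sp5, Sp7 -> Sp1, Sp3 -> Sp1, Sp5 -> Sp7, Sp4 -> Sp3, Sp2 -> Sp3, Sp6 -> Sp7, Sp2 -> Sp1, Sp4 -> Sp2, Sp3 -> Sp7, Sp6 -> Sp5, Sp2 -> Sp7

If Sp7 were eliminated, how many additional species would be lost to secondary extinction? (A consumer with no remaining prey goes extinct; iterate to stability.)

0

Remove Sp7.
Every predator of it retains at least one other prey: Sp1 still has Sp2, Sp3.
No consumer loses all prey, so no secondary extinctions occur.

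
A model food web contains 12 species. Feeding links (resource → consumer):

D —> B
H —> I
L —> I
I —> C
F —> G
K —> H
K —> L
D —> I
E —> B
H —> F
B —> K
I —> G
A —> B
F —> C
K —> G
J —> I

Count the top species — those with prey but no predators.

2

Top species (has prey, but nothing eats it): G, C.
Count: 2.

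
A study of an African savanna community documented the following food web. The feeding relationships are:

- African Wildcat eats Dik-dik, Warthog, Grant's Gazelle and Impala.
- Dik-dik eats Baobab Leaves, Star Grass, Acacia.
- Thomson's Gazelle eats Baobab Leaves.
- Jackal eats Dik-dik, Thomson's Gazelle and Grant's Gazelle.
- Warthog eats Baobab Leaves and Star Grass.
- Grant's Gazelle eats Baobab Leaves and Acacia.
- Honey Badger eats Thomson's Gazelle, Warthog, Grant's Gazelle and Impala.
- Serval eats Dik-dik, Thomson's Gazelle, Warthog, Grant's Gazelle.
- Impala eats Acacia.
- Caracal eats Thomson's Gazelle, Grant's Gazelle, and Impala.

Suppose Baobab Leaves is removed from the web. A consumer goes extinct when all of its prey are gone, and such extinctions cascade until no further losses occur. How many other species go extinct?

Remove Baobab Leaves.
Round 1: Thomson's Gazelle (all prey gone) → extinct.
No further losses. Total secondary extinctions: 1.

1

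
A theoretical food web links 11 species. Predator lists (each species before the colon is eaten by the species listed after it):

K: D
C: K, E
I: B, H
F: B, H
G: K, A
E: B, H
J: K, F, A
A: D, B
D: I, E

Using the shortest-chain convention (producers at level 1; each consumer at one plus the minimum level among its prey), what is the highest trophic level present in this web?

4

Producers (level 1): C, G, J.
Following each consumer down to its lowest-level prey: C → K → D → I (levels 1 through 4).
All prey of I (D 3) are at level 3 or above, so I is at level 1 + 3 = 4.
Every consumer has at least one prey at level 3 or below, so none exceeds level 4.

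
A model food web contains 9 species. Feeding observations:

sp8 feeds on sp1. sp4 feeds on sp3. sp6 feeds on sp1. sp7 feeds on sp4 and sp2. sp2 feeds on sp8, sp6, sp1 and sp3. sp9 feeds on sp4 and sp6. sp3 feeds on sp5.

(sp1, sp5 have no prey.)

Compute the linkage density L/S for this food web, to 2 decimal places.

L/S = 1.33

There are L = 12 links among S = 9 species.
L/S = 12/9 = 1.3333 ≈ 1.33.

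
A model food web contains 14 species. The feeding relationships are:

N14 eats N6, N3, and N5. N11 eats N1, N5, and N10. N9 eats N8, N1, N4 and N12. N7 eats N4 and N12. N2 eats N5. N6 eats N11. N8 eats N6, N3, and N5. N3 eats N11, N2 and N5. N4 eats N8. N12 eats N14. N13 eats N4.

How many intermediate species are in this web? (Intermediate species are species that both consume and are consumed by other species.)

Intermediate species (has both prey and predators): N11, N2, N3, N6, N8, N14, N12, N4.
Count: 8.

8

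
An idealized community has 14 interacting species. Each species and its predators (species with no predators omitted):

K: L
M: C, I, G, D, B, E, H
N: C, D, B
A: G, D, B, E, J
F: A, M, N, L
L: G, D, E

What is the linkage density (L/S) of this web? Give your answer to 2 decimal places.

There are L = 23 links among S = 14 species.
L/S = 23/14 = 1.6429 ≈ 1.64.

L/S = 1.64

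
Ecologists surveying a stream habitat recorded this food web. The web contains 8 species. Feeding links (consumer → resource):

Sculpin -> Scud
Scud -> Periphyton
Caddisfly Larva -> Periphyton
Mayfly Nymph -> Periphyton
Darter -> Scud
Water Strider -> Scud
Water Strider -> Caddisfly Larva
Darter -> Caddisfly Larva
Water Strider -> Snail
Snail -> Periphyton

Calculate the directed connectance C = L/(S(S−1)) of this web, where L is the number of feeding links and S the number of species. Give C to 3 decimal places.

The web has S = 8 species and L = 10 feeding links.
C = L / (S(S−1)) = 10 / 56 = 0.1786 ≈ 0.179.

C = 0.179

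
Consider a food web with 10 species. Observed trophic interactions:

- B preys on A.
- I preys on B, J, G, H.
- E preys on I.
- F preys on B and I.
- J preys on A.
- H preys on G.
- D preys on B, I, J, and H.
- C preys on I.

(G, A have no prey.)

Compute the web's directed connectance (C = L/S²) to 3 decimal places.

C = 0.150

The web has S = 10 species and L = 15 feeding links.
C = L / S² = 15 / 100 = 0.1500 ≈ 0.150.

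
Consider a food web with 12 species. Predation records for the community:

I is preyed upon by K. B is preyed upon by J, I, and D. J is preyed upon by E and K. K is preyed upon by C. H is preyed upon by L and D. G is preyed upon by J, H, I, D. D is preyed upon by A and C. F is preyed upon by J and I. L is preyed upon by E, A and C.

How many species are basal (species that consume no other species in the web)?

Basal species (no prey listed): B, F, G.
Count: 3.

3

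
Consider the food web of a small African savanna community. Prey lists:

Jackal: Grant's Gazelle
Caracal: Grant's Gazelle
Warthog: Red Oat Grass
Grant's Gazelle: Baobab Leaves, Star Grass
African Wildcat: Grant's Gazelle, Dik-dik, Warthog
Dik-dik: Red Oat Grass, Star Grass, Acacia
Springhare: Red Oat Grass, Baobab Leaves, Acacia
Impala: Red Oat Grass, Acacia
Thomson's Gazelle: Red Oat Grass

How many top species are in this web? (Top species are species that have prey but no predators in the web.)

Top species (has prey, but nothing eats it): Impala, Springhare, Thomson's Gazelle, Jackal, Caracal, African Wildcat.
Count: 6.

6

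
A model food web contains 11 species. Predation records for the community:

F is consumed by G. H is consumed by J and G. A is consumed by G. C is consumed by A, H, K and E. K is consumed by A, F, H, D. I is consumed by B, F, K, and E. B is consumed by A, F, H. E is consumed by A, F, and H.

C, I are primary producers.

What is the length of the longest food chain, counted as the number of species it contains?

One longest chain: I → B → H → J.
It has 4 species and 3 links.

4 species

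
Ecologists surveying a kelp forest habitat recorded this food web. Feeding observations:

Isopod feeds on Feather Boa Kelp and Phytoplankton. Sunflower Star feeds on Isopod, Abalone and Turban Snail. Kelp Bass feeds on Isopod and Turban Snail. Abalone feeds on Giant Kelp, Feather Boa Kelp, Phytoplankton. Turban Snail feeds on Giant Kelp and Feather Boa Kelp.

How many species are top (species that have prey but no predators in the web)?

2

Top species (has prey, but nothing eats it): Sunflower Star, Kelp Bass.
Count: 2.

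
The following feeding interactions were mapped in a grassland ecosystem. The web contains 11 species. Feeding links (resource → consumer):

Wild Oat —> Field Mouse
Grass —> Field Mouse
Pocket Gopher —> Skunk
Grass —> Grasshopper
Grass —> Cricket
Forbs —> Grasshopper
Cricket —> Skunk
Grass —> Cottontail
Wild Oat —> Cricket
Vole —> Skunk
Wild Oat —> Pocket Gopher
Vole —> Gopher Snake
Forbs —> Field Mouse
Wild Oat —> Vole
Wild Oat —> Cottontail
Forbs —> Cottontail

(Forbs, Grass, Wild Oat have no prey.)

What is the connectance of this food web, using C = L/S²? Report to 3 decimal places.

C = 0.132

The web has S = 11 species and L = 16 feeding links.
C = L / S² = 16 / 121 = 0.1322 ≈ 0.132.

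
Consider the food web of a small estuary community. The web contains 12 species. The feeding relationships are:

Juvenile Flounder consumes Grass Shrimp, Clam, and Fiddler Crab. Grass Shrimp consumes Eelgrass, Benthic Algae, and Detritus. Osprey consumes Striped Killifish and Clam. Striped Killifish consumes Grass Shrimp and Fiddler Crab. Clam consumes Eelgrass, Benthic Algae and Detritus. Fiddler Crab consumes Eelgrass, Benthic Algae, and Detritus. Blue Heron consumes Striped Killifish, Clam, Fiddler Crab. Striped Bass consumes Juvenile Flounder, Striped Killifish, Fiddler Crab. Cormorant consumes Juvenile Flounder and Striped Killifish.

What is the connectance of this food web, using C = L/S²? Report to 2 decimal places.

The web has S = 12 species and L = 24 feeding links.
C = L / S² = 24 / 144 = 0.1667 ≈ 0.17.

C = 0.17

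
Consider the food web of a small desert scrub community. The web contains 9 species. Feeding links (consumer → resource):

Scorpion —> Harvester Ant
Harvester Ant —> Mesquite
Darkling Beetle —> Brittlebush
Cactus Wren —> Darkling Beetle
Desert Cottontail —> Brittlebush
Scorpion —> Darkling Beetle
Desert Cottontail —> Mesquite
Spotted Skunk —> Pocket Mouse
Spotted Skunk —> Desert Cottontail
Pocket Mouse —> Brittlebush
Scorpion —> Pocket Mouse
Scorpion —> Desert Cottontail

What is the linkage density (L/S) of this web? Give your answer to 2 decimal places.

There are L = 12 links among S = 9 species.
L/S = 12/9 = 1.3333 ≈ 1.33.

L/S = 1.33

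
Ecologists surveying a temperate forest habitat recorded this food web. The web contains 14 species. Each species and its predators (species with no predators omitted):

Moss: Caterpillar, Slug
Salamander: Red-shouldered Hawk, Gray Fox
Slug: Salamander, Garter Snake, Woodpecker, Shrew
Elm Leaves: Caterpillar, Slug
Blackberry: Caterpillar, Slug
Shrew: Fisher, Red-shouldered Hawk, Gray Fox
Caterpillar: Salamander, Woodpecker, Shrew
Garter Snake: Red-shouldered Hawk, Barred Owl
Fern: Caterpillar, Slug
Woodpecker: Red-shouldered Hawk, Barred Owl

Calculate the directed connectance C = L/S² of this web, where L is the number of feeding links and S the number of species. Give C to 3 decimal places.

C = 0.122

The web has S = 14 species and L = 24 feeding links.
C = L / S² = 24 / 196 = 0.1224 ≈ 0.122.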